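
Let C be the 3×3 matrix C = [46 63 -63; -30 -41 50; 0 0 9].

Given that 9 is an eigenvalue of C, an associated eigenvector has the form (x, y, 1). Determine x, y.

We need (C - 9I)v = 0.
C - 9I = [[37, 63, -63], [-30, -50, 50], [0, 0, 0]].
Row 1: (37)·x + (63)·y + (-63)·1 = 0
Row 2: (-30)·x + (-50)·y + (50)·1 = 0
Row 3: (0)·x + (0)·y + (0)·1 = 0
Solving gives x = 0, y = 1.
Check: C·(0, 1, 1) = (0, 9, 9) = 9·(0, 1, 1).

0, 1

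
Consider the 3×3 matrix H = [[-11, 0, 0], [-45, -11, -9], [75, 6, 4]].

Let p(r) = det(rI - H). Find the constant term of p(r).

p(r) = r^3 + 18r^2 + 87r + 110.
The constant term is 110.

110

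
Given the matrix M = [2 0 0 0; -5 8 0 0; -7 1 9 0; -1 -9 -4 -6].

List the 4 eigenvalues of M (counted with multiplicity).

-6, 2, 8, 9

M is lower triangular, so its eigenvalues are the diagonal entries.
Diagonal: 2, 8, 9, -6.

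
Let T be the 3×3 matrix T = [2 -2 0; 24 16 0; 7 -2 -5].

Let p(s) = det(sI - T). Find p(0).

p(0) = det(0·I − T) = det(−T) = (−1)^3·det(T).
det(T) = -400, so p(0) = 400.

400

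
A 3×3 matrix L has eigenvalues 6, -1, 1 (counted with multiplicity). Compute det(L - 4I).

If L has eigenvalues 6, -1, 1, then L - 4I has eigenvalues 2, -5, -3.
det(L - 4I) = (2) · (-5) · (-3) = 30.

30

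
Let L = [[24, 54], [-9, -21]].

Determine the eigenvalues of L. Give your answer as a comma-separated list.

det(L - sI) = (24 - s)(-21 - s) - (54)·(-9) = s^2 - 3s - 18.
This factors as (s + 3)·(s - 6) = 0.
Eigenvalues: -3, 6.

-3, 6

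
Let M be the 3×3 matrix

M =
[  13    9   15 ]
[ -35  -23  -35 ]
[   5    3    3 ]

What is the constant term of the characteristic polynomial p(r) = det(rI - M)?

12

p(0) = det(0·I − M) = det(−M) = (−1)^3·det(M).
det(M) = -12, so p(0) = 12.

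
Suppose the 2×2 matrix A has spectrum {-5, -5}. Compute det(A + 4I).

1

If A has eigenvalues -5, -5, then A + 4I has eigenvalues -1, -1.
det(A + 4I) = (-1) · (-1) = 1.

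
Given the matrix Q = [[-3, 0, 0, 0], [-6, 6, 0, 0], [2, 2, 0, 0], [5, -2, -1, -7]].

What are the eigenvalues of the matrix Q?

Q is lower triangular, so its eigenvalues are the diagonal entries.
Diagonal: -3, 6, 0, -7.

-7, -3, 0, 6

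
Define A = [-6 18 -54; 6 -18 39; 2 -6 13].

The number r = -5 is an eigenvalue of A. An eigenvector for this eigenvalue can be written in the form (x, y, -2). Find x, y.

We need (A + 5I)v = 0.
A + 5I = [[-1, 18, -54], [6, -13, 39], [2, -6, 18]].
Row 1: (-1)·x + (18)·y + (-54)·-2 = 0
Row 2: (6)·x + (-13)·y + (39)·-2 = 0
Row 3: (2)·x + (-6)·y + (18)·-2 = 0
Solving gives x = 0, y = -6.
Check: A·(0, -6, -2) = (0, 30, 10) = -5·(0, -6, -2).

0, -6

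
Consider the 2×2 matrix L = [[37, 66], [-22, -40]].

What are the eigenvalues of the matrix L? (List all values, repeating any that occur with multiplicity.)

-7, 4

det(L - λI) = (37 - λ)(-40 - λ) - (66)·(-22) = λ^2 + 3λ - 28.
This factors as (λ + 7)·(λ - 4) = 0.
Eigenvalues: -7, 4.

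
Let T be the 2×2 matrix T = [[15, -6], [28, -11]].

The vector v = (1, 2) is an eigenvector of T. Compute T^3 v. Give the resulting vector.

First find the eigenvalue: Tv = (3, 6) = 3·(1, 2), so λ = 3.
Then T^3 v = λ^3·v = 3^3·(1, 2) = 27·(1, 2) = (27, 54).

(27, 54)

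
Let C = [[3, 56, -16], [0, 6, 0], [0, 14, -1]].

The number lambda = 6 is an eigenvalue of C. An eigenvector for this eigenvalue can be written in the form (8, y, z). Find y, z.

1, 2

We need (C - 6I)v = 0.
C - 6I = [[-3, 56, -16], [0, 0, 0], [0, 14, -7]].
Row 1: (-3)·8 + (56)·y + (-16)·z = 0
Row 2: (0)·8 + (0)·y + (0)·z = 0
Row 3: (0)·8 + (14)·y + (-7)·z = 0
Solving gives y = 1, z = 2.
Check: C·(8, 1, 2) = (48, 6, 12) = 6·(8, 1, 2).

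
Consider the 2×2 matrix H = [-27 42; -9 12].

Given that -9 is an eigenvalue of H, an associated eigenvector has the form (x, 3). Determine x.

7

We need (H + 9I)v = 0.
H + 9I = [[-18, 42], [-9, 21]].
Row 1: (-18)·x + (42)·3 = 0
Row 2: (-9)·x + (21)·3 = 0
Solving gives x = 7.
Check: H·(7, 3) = (-63, -27) = -9·(7, 3).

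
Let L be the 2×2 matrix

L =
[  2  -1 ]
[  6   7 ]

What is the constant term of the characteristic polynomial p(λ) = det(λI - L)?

p(0) = det(0·I − L) = det(−L) = (−1)^2·det(L).
det(L) = 20, so p(0) = 20.

20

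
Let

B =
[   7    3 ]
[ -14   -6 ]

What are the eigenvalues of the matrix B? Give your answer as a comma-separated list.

det(B - λI) = (7 - λ)(-6 - λ) - (3)·(-14) = λ^2 - λ.
This factors as λ·(λ - 1) = 0.
Eigenvalues: 0, 1.

0, 1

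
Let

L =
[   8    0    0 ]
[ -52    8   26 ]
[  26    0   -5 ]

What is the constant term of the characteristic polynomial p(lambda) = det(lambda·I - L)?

p(0) = det(0·I − L) = det(−L) = (−1)^3·det(L).
det(L) = -320, so p(0) = 320.

320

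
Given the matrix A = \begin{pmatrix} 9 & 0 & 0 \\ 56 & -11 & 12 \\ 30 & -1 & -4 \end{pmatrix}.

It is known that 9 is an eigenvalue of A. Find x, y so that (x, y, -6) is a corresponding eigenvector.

-3, -12

We need (A - 9I)v = 0.
A - 9I = [[0, 0, 0], [56, -20, 12], [30, -1, -13]].
Row 1: (0)·x + (0)·y + (0)·-6 = 0
Row 2: (56)·x + (-20)·y + (12)·-6 = 0
Row 3: (30)·x + (-1)·y + (-13)·-6 = 0
Solving gives x = -3, y = -12.
Check: A·(-3, -12, -6) = (-27, -108, -54) = 9·(-3, -12, -6).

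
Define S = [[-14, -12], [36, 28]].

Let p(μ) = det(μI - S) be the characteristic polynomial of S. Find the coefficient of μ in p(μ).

-14

The coefficient of μ of det(μI - S) is −trace(S).
trace(S) = (-14) + (28) = 14, so the coefficient is -14.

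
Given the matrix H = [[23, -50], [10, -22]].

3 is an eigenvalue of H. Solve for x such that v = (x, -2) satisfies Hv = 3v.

-5

We need (H - 3I)v = 0.
H - 3I = [[20, -50], [10, -25]].
Row 1: (20)·x + (-50)·-2 = 0
Row 2: (10)·x + (-25)·-2 = 0
Solving gives x = -5.
Check: H·(-5, -2) = (-15, -6) = 3·(-5, -2).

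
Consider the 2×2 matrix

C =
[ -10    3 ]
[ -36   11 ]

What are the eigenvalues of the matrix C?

det(C - lambda·I) = (-10 - lambda)(11 - lambda) - (3)·(-36) = lambda^2 - lambda - 2.
This factors as (lambda + 1)·(lambda - 2) = 0.
Eigenvalues: -1, 2.

-1, 2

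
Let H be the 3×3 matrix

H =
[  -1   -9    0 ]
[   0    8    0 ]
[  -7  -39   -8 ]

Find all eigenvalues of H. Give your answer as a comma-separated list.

Set up det(μI - H) = 0.
Expanding the 3×3 determinant: p(μ) = μ^3 + μ^2 - 64μ - 64.
Try μ = -1: p(-1) = 0, so -1 is a root.
Dividing by (μ + 1) leaves μ^2 - 64.
The quadratic factors as (μ + 8)·(μ - 8).
Eigenvalues: -8, -1, 8.

-8, -1, 8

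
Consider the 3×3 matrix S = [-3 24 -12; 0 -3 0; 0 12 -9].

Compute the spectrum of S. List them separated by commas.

Set up det(rI - S) = 0.
Expanding along the first row, p(r) = r^3 + 15r^2 + 63r + 81.
Since p(-3) = 0, r = -3 is a root.
Factor out (r + 3): p(r) = (r + 3)·(r^2 + 12r + 27).
The quadratic factors as (r + 9)·(r + 3).
Eigenvalues: -9, -3, -3.

-9, -3, -3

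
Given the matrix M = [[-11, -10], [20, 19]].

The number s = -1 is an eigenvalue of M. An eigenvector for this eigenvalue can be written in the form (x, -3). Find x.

3

We need (M + 1I)v = 0.
M + 1I = [[-10, -10], [20, 20]].
Row 1: (-10)·x + (-10)·-3 = 0
Row 2: (20)·x + (20)·-3 = 0
Solving gives x = 3.
Check: M·(3, -3) = (-3, 3) = -1·(3, -3).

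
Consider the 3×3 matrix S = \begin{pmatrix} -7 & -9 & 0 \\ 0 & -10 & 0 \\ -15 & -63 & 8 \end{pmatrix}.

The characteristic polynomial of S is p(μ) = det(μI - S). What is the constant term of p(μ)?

-560

p(μ) = μ^3 + 9μ^2 - 66μ - 560.
The constant term is -560.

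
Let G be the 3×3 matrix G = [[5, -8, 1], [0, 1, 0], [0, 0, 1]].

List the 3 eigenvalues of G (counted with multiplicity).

G is upper triangular, so its eigenvalues are the diagonal entries.
Diagonal: 5, 1, 1.

1, 1, 5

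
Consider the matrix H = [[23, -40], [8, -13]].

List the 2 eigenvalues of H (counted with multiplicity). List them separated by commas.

det(H - μI) = (23 - μ)(-13 - μ) - (-40)·(8) = μ^2 - 10μ + 21.
This factors as (μ - 3)·(μ - 7) = 0.
Eigenvalues: 3, 7.

3, 7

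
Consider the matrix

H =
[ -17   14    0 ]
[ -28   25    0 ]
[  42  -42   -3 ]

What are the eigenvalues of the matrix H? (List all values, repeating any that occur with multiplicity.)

Compute the characteristic polynomial p(λ) = det(λI - H).
Cofactor expansion gives p(λ) = λ^3 - 5λ^2 - 57λ - 99.
Try λ = 11: p(11) = 0, so 11 is a root.
Dividing by (λ - 11) leaves λ^2 + 6λ + 9.
The quadratic factor is (λ + 3)^2.
Eigenvalues: -3, -3, 11.

-3, -3, 11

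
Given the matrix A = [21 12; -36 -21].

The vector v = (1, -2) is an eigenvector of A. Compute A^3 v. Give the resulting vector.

First find the eigenvalue: Av = (-3, 6) = -3·(1, -2), so λ = -3.
Then A^3 v = λ^3·v = (-3)^3·(1, -2) = -27·(1, -2) = (-27, 54).

(-27, 54)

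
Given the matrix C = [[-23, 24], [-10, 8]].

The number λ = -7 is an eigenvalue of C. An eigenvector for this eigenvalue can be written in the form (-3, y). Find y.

-2

We need (C + 7I)v = 0.
C + 7I = [[-16, 24], [-10, 15]].
Row 1: (-16)·-3 + (24)·y = 0
Row 2: (-10)·-3 + (15)·y = 0
Solving gives y = -2.
Check: C·(-3, -2) = (21, 14) = -7·(-3, -2).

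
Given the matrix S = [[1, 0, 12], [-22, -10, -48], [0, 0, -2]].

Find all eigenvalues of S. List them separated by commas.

Set up det(lambda·I - S) = 0.
Expanding along the first row, p(lambda) = lambda^3 + 11·lambda^2 + 8·lambda - 20.
Rational-root test: lambda = 1 gives p(1) = 0.
Factor out (lambda - 1): p(lambda) = (lambda - 1)·(lambda^2 + 12·lambda + 20).
The quadratic factors as (lambda + 10)·(lambda + 2).
Eigenvalues: -10, -2, 1.

-10, -2, 1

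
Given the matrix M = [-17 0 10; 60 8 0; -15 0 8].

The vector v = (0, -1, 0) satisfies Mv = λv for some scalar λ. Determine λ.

8

Compute Mv: M·(0, -1, 0) = (0, -8, 0).
Since Mv = λv, compare component 2: -8 = λ·-1, so λ = 8.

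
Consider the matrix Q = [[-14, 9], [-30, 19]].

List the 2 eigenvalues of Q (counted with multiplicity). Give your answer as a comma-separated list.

1, 4

det(Q - tI) = (-14 - t)(19 - t) - (9)·(-30) = t^2 - 5t + 4.
This factors as (t - 1)·(t - 4) = 0.
Eigenvalues: 1, 4.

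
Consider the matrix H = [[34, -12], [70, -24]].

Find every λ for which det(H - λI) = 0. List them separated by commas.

4, 6

det(H - lambda·I) = (34 - lambda)(-24 - lambda) - (-12)·(70) = lambda^2 - 10·lambda + 24.
This factors as (lambda - 4)·(lambda - 6) = 0.
Eigenvalues: 4, 6.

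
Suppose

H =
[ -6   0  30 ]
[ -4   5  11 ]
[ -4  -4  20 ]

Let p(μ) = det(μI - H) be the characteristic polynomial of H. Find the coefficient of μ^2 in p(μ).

The coefficient of μ^2 of det(μI - H) is −trace(H).
trace(H) = (-6) + (5) + (20) = 19, so the coefficient is -19.

-19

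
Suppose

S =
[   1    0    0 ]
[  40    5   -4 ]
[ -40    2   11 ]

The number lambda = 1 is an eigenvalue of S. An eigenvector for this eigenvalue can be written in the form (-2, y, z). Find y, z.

10, -10

We need (S - 1I)v = 0.
S - 1I = [[0, 0, 0], [40, 4, -4], [-40, 2, 10]].
Row 1: (0)·-2 + (0)·y + (0)·z = 0
Row 2: (40)·-2 + (4)·y + (-4)·z = 0
Row 3: (-40)·-2 + (2)·y + (10)·z = 0
Solving gives y = 10, z = -10.
Check: S·(-2, 10, -10) = (-2, 10, -10) = 1·(-2, 10, -10).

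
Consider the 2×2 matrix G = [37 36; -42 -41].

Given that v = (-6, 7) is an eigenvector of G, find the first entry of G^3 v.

First find the eigenvalue: Gv = (30, -35) = -5·(-6, 7), so λ = -5.
Then G^3 v = λ^3·v = (-5)^3·(-6, 7) = -125·(-6, 7) = (750, -875).

750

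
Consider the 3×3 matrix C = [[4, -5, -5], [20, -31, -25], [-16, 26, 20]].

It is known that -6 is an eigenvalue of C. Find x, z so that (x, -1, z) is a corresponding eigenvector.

We need (C + 6I)v = 0.
C + 6I = [[10, -5, -5], [20, -25, -25], [-16, 26, 26]].
Row 1: (10)·x + (-5)·-1 + (-5)·z = 0
Row 2: (20)·x + (-25)·-1 + (-25)·z = 0
Row 3: (-16)·x + (26)·-1 + (26)·z = 0
Solving gives x = 0, z = 1.
Check: C·(0, -1, 1) = (0, 6, -6) = -6·(0, -1, 1).

0, 1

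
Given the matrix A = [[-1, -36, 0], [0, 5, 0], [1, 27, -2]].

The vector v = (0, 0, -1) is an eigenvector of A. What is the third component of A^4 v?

-16

First find the eigenvalue: Av = (0, 0, 2) = -2·(0, 0, -1), so λ = -2.
Then A^4 v = λ^4·v = (-2)^4·(0, 0, -1) = 16·(0, 0, -1) = (0, 0, -16).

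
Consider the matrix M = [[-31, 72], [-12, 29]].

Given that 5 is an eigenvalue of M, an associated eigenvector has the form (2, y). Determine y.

1

We need (M - 5I)v = 0.
M - 5I = [[-36, 72], [-12, 24]].
Row 1: (-36)·2 + (72)·y = 0
Row 2: (-12)·2 + (24)·y = 0
Solving gives y = 1.
Check: M·(2, 1) = (10, 5) = 5·(2, 1).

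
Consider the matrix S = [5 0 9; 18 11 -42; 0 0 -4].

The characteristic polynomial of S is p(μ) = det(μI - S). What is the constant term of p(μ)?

p(μ) = μ^3 - 12μ^2 - 9μ + 220.
The constant term is 220.

220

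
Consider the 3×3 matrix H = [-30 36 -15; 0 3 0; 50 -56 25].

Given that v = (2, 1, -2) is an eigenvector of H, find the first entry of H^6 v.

1458

First find the eigenvalue: Hv = (6, 3, -6) = 3·(2, 1, -2), so λ = 3.
Then H^6 v = λ^6·v = 3^6·(2, 1, -2) = 729·(2, 1, -2) = (1458, 729, -1458).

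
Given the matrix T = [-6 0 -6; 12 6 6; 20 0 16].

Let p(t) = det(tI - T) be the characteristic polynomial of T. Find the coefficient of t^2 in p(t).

-16

The coefficient of t^2 of det(tI - T) is −trace(T).
trace(T) = (-6) + (6) + (16) = 16, so the coefficient is -16.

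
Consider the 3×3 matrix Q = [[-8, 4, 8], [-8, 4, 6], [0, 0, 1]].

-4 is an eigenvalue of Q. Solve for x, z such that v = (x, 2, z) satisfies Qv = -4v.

We need (Q + 4I)v = 0.
Q + 4I = [[-4, 4, 8], [-8, 8, 6], [0, 0, 5]].
Row 1: (-4)·x + (4)·2 + (8)·z = 0
Row 2: (-8)·x + (8)·2 + (6)·z = 0
Row 3: (0)·x + (0)·2 + (5)·z = 0
Solving gives x = 2, z = 0.
Check: Q·(2, 2, 0) = (-8, -8, 0) = -4·(2, 2, 0).

2, 0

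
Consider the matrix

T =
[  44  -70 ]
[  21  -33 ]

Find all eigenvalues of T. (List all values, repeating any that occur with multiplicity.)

2, 9

det(T - λI) = (44 - λ)(-33 - λ) - (-70)·(21) = λ^2 - 11λ + 18.
This factors as (λ - 2)·(λ - 9) = 0.
Eigenvalues: 2, 9.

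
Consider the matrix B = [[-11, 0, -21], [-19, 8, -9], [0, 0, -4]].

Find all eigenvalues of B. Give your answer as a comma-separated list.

-11, -4, 8

Set up det(rI - B) = 0.
Expanding along the first row, p(r) = r^3 + 7r^2 - 76r - 352.
Try r = -11: p(-11) = 0, so -11 is a root.
Factor out (r + 11): p(r) = (r + 11)·(r^2 - 4r - 32).
The quadratic factors as (r + 4)·(r - 8).
Eigenvalues: -11, -4, 8.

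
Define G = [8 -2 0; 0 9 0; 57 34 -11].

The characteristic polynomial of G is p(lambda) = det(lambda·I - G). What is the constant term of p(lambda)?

792

p(lambda) = lambda^3 - 6·lambda^2 - 115·lambda + 792.
The constant term is 792.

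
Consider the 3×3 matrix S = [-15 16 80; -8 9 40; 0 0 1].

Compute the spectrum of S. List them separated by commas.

-7, 1, 1

Compute the characteristic polynomial p(μ) = det(μI - S).
Expanding the 3×3 determinant: p(μ) = μ^3 + 5μ^2 - 13μ + 7.
Since p(1) = 0, μ = 1 is a root.
Factor out (μ - 1): p(μ) = (μ - 1)·(μ^2 + 6μ - 7).
The quadratic factors as (μ + 7)·(μ - 1).
Eigenvalues: -7, 1, 1.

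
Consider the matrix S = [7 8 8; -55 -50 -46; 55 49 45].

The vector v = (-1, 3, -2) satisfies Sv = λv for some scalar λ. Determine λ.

-1

Compute Sv: S·(-1, 3, -2) = (1, -3, 2).
Since Sv = λv, compare component 1: 1 = λ·-1, so λ = -1.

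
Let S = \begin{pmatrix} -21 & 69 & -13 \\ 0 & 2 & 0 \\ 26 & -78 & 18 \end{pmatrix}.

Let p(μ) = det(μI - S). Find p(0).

p(0) = det(0·I − S) = det(−S) = (−1)^3·det(S).
det(S) = -80, so p(0) = 80.

80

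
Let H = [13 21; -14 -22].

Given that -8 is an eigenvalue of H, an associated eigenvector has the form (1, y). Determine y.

We need (H + 8I)v = 0.
H + 8I = [[21, 21], [-14, -14]].
Row 1: (21)·1 + (21)·y = 0
Row 2: (-14)·1 + (-14)·y = 0
Solving gives y = -1.
Check: H·(1, -1) = (-8, 8) = -8·(1, -1).

-1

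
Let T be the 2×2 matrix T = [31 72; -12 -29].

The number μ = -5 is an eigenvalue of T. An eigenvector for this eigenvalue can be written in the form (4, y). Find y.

-2

We need (T + 5I)v = 0.
T + 5I = [[36, 72], [-12, -24]].
Row 1: (36)·4 + (72)·y = 0
Row 2: (-12)·4 + (-24)·y = 0
Solving gives y = -2.
Check: T·(4, -2) = (-20, 10) = -5·(4, -2).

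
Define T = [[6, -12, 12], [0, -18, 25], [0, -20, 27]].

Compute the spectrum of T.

Set up det(λI - T) = 0.
Expanding the 3×3 determinant: p(λ) = λ^3 - 15λ^2 + 68λ - 84.
Since p(2) = 0, λ = 2 is a root.
Factor out (λ - 2): p(λ) = (λ - 2)·(λ^2 - 13λ + 42).
The quadratic factors as (λ - 6)·(λ - 7).
Eigenvalues: 2, 6, 7.

2, 6, 7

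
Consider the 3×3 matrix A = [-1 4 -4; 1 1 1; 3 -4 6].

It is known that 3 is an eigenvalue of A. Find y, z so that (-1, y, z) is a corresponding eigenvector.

0, 1

We need (A - 3I)v = 0.
A - 3I = [[-4, 4, -4], [1, -2, 1], [3, -4, 3]].
Row 1: (-4)·-1 + (4)·y + (-4)·z = 0
Row 2: (1)·-1 + (-2)·y + (1)·z = 0
Row 3: (3)·-1 + (-4)·y + (3)·z = 0
Solving gives y = 0, z = 1.
Check: A·(-1, 0, 1) = (-3, 0, 3) = 3·(-1, 0, 1).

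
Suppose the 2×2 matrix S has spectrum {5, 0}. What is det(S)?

det(S) is the product of the eigenvalues: (5) · (0) = 0.

0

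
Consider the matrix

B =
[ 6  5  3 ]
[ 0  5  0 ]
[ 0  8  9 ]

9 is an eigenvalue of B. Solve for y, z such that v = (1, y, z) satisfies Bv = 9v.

0, 1

We need (B - 9I)v = 0.
B - 9I = [[-3, 5, 3], [0, -4, 0], [0, 8, 0]].
Row 1: (-3)·1 + (5)·y + (3)·z = 0
Row 2: (0)·1 + (-4)·y + (0)·z = 0
Row 3: (0)·1 + (8)·y + (0)·z = 0
Solving gives y = 0, z = 1.
Check: B·(1, 0, 1) = (9, 0, 9) = 9·(1, 0, 1).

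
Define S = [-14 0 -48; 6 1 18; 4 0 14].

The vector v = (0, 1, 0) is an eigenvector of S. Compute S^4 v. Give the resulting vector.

(0, 1, 0)

First find the eigenvalue: Sv = (0, 1, 0) = 1·(0, 1, 0), so λ = 1.
Then S^4 v = λ^4·v = 1^4·(0, 1, 0) = 1·(0, 1, 0) = (0, 1, 0).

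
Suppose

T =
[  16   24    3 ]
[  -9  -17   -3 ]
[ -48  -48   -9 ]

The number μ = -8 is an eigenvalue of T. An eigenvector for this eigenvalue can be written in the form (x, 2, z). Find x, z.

-2, 0

We need (T + 8I)v = 0.
T + 8I = [[24, 24, 3], [-9, -9, -3], [-48, -48, -1]].
Row 1: (24)·x + (24)·2 + (3)·z = 0
Row 2: (-9)·x + (-9)·2 + (-3)·z = 0
Row 3: (-48)·x + (-48)·2 + (-1)·z = 0
Solving gives x = -2, z = 0.
Check: T·(-2, 2, 0) = (16, -16, 0) = -8·(-2, 2, 0).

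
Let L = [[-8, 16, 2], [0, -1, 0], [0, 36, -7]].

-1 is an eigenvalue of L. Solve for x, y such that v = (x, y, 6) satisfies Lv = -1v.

4, 1

We need (L + 1I)v = 0.
L + 1I = [[-7, 16, 2], [0, 0, 0], [0, 36, -6]].
Row 1: (-7)·x + (16)·y + (2)·6 = 0
Row 2: (0)·x + (0)·y + (0)·6 = 0
Row 3: (0)·x + (36)·y + (-6)·6 = 0
Solving gives x = 4, y = 1.
Check: L·(4, 1, 6) = (-4, -1, -6) = -1·(4, 1, 6).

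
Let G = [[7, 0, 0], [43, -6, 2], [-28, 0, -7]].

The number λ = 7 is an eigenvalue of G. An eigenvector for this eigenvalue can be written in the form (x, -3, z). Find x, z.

We need (G - 7I)v = 0.
G - 7I = [[0, 0, 0], [43, -13, 2], [-28, 0, -14]].
Row 1: (0)·x + (0)·-3 + (0)·z = 0
Row 2: (43)·x + (-13)·-3 + (2)·z = 0
Row 3: (-28)·x + (0)·-3 + (-14)·z = 0
Solving gives x = -1, z = 2.
Check: G·(-1, -3, 2) = (-7, -21, 14) = 7·(-1, -3, 2).

-1, 2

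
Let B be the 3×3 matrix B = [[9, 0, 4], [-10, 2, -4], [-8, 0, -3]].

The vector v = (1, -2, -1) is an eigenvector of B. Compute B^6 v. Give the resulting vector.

First find the eigenvalue: Bv = (5, -10, -5) = 5·(1, -2, -1), so λ = 5.
Then B^6 v = λ^6·v = 5^6·(1, -2, -1) = 15625·(1, -2, -1) = (15625, -31250, -15625).

(15625, -31250, -15625)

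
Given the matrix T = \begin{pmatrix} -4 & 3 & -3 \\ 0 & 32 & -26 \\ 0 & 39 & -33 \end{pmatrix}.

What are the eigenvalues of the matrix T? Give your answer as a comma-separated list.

-7, -4, 6

Compute the characteristic polynomial p(μ) = det(μI - T).
Expanding the 3×3 determinant: p(μ) = μ^3 + 5μ^2 - 38μ - 168.
Rational-root test: μ = 6 gives p(6) = 0.
Factor out (μ - 6): p(μ) = (μ - 6)·(μ^2 + 11μ + 28).
The quadratic factors as (μ + 7)·(μ + 4).
Eigenvalues: -7, -4, 6.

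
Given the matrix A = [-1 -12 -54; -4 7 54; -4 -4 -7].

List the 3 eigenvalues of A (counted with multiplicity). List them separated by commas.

The characteristic polynomial is p(λ) = det(λI - A).
Expanding along the first row, p(λ) = λ^3 + λ^2 - 97λ - 385.
Since p(-7) = 0, λ = -7 is a root.
Dividing by (λ + 7) leaves λ^2 - 6λ - 55.
The quadratic factors as (λ + 5)·(λ - 11).
Eigenvalues: -7, -5, 11.

-7, -5, 11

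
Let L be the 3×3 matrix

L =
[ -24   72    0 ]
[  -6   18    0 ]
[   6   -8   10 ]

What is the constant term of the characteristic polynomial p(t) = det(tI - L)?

p(0) = det(0·I − L) = det(−L) = (−1)^3·det(L).
det(L) = 0, so p(0) = 0.

0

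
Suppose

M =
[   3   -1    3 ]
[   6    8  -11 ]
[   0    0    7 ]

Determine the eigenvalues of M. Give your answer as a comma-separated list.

5, 6, 7

Compute the characteristic polynomial p(s) = det(sI - M).
Expanding the 3×3 determinant: p(s) = s^3 - 18s^2 + 107s - 210.
Since p(5) = 0, s = 5 is a root.
Dividing by (s - 5) leaves s^2 - 13s + 42.
The quadratic factors as (s - 6)·(s - 7).
Eigenvalues: 5, 6, 7.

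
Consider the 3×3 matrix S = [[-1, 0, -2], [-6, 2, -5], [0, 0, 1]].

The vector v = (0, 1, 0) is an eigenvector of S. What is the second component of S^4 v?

16

First find the eigenvalue: Sv = (0, 2, 0) = 2·(0, 1, 0), so λ = 2.
Then S^4 v = λ^4·v = 2^4·(0, 1, 0) = 16·(0, 1, 0) = (0, 16, 0).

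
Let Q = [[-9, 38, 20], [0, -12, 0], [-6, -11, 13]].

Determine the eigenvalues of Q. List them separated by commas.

Set up det(λI - Q) = 0.
Cofactor expansion gives p(λ) = λ^3 + 8λ^2 - 45λ + 36.
Since p(1) = 0, λ = 1 is a root.
Factor out (λ - 1): p(λ) = (λ - 1)·(λ^2 + 9λ - 36).
The quadratic factors as (λ + 12)·(λ - 3).
Eigenvalues: -12, 1, 3.

-12, 1, 3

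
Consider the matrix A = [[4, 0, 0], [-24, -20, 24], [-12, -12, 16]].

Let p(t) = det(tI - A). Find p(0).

128

p(0) = det(0·I − A) = det(−A) = (−1)^3·det(A).
det(A) = -128, so p(0) = 128.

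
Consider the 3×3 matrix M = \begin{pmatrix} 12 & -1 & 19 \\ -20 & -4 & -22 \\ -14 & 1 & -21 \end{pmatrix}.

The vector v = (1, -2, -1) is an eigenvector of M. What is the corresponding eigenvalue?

-5

Compute Mv: M·(1, -2, -1) = (-5, 10, 5).
Since Mv = λv, compare component 1: -5 = λ·1, so λ = -5.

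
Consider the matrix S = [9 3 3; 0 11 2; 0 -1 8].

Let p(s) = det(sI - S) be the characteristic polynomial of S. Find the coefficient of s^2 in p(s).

The coefficient of s^2 of det(sI - S) is −trace(S).
trace(S) = (9) + (11) + (8) = 28, so the coefficient is -28.

-28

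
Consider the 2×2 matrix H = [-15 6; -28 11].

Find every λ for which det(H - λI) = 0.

det(H - λI) = (-15 - λ)(11 - λ) - (6)·(-28) = λ^2 + 4λ + 3.
This factors as (λ + 3)·(λ + 1) = 0.
Eigenvalues: -3, -1.

-3, -1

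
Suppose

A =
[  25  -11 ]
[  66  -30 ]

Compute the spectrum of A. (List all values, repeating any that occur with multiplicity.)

-8, 3

det(A - tI) = (25 - t)(-30 - t) - (-11)·(66) = t^2 + 5t - 24.
This factors as (t + 8)·(t - 3) = 0.
Eigenvalues: -8, 3.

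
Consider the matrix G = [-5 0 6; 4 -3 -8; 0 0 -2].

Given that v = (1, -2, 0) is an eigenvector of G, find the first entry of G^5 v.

-3125

First find the eigenvalue: Gv = (-5, 10, 0) = -5·(1, -2, 0), so λ = -5.
Then G^5 v = λ^5·v = (-5)^5·(1, -2, 0) = -3125·(1, -2, 0) = (-3125, 6250, 0).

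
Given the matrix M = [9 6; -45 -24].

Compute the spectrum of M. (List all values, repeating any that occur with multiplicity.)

-9, -6

det(M - lambda·I) = (9 - lambda)(-24 - lambda) - (6)·(-45) = lambda^2 + 15·lambda + 54.
This factors as (lambda + 9)·(lambda + 6) = 0.
Eigenvalues: -9, -6.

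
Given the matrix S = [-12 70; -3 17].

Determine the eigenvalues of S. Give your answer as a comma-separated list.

det(S - tI) = (-12 - t)(17 - t) - (70)·(-3) = t^2 - 5t + 6.
This factors as (t - 2)·(t - 3) = 0.
Eigenvalues: 2, 3.

2, 3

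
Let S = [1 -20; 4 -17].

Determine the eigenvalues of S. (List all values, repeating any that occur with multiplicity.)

-9, -7

det(S - μI) = (1 - μ)(-17 - μ) - (-20)·(4) = μ^2 + 16μ + 63.
This factors as (μ + 9)·(μ + 7) = 0.
Eigenvalues: -9, -7.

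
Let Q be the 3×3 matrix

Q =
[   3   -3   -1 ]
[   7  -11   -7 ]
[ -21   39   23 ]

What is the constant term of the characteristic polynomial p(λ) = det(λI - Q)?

-60

p(0) = det(0·I − Q) = det(−Q) = (−1)^3·det(Q).
det(Q) = 60, so p(0) = -60.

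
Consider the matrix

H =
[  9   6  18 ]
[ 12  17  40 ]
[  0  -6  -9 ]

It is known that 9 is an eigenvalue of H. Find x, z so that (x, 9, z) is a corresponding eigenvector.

4, -3

We need (H - 9I)v = 0.
H - 9I = [[0, 6, 18], [12, 8, 40], [0, -6, -18]].
Row 1: (0)·x + (6)·9 + (18)·z = 0
Row 2: (12)·x + (8)·9 + (40)·z = 0
Row 3: (0)·x + (-6)·9 + (-18)·z = 0
Solving gives x = 4, z = -3.
Check: H·(4, 9, -3) = (36, 81, -27) = 9·(4, 9, -3).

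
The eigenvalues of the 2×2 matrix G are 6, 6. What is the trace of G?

trace(G) is the sum of the eigenvalues: (6) + (6) = 12.

12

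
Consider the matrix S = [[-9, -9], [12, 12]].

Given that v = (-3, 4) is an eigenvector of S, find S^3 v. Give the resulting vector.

(-81, 108)

First find the eigenvalue: Sv = (-9, 12) = 3·(-3, 4), so λ = 3.
Then S^3 v = λ^3·v = 3^3·(-3, 4) = 27·(-3, 4) = (-81, 108).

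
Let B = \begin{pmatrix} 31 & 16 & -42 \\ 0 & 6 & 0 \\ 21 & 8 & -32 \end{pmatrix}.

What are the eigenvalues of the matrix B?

-11, 6, 10

Compute the characteristic polynomial p(s) = det(sI - B).
Cofactor expansion gives p(s) = s^3 - 5s^2 - 116s + 660.
Try s = 10: p(10) = 0, so 10 is a root.
Dividing by (s - 10) leaves s^2 + 5s - 66.
The quadratic factors as (s + 11)·(s - 6).
Eigenvalues: -11, 6, 10.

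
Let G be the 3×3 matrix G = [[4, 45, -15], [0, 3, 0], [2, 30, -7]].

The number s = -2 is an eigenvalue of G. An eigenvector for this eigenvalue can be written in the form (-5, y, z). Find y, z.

We need (G + 2I)v = 0.
G + 2I = [[6, 45, -15], [0, 5, 0], [2, 30, -5]].
Row 1: (6)·-5 + (45)·y + (-15)·z = 0
Row 2: (0)·-5 + (5)·y + (0)·z = 0
Row 3: (2)·-5 + (30)·y + (-5)·z = 0
Solving gives y = 0, z = -2.
Check: G·(-5, 0, -2) = (10, 0, 4) = -2·(-5, 0, -2).

0, -2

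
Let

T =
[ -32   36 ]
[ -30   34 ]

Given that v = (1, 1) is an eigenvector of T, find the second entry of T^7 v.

First find the eigenvalue: Tv = (4, 4) = 4·(1, 1), so λ = 4.
Then T^7 v = λ^7·v = 4^7·(1, 1) = 16384·(1, 1) = (16384, 16384).

16384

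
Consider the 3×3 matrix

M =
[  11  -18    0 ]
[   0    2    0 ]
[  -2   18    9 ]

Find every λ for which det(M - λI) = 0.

Compute the characteristic polynomial p(lambda) = det(lambda·I - M).
Expanding along the first row, p(lambda) = lambda^3 - 22·lambda^2 + 139·lambda - 198.
Rational-root test: lambda = 2 gives p(2) = 0.
Factor out (lambda - 2): p(lambda) = (lambda - 2)·(lambda^2 - 20·lambda + 99).
The quadratic factors as (lambda - 9)·(lambda - 11).
Eigenvalues: 2, 9, 11.

2, 9, 11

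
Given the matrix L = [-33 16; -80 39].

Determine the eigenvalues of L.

det(L - λI) = (-33 - λ)(39 - λ) - (16)·(-80) = λ^2 - 6λ - 7.
This factors as (λ + 1)·(λ - 7) = 0.
Eigenvalues: -1, 7.

-1, 7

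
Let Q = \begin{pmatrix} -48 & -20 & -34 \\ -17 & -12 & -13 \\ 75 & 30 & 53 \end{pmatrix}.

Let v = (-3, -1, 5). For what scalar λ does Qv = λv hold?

2

Compute Qv: Q·(-3, -1, 5) = (-6, -2, 10).
Since Qv = λv, compare component 1: -6 = λ·-3, so λ = 2.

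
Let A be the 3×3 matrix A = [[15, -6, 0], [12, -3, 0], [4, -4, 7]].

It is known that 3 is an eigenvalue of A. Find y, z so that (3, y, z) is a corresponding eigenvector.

We need (A - 3I)v = 0.
A - 3I = [[12, -6, 0], [12, -6, 0], [4, -4, 4]].
Row 1: (12)·3 + (-6)·y + (0)·z = 0
Row 2: (12)·3 + (-6)·y + (0)·z = 0
Row 3: (4)·3 + (-4)·y + (4)·z = 0
Solving gives y = 6, z = 3.
Check: A·(3, 6, 3) = (9, 18, 9) = 3·(3, 6, 3).

6, 3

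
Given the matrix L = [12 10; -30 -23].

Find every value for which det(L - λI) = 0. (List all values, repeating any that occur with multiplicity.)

-8, -3

det(L - rI) = (12 - r)(-23 - r) - (10)·(-30) = r^2 + 11r + 24.
This factors as (r + 8)·(r + 3) = 0.
Eigenvalues: -8, -3.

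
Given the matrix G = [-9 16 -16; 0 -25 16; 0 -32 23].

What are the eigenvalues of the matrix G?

Compute the characteristic polynomial p(t) = det(tI - G).
Expanding along the first row, p(t) = t^3 + 11t^2 - 45t - 567.
Rational-root test: t = 7 gives p(7) = 0.
Dividing by (t - 7) leaves t^2 + 18t + 81.
The quadratic factor is (t + 9)^2.
Eigenvalues: -9, -9, 7.

-9, -9, 7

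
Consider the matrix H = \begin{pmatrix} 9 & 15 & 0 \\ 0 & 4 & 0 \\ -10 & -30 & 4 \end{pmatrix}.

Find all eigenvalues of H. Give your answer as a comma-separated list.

Compute the characteristic polynomial p(s) = det(sI - H).
Expanding the 3×3 determinant: p(s) = s^3 - 17s^2 + 88s - 144.
Rational-root test: s = 9 gives p(9) = 0.
Dividing by (s - 9) leaves s^2 - 8s + 16.
The quadratic factor is (s - 4)^2.
Eigenvalues: 4, 4, 9.

4, 4, 9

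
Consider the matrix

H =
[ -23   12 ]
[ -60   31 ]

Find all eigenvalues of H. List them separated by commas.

1, 7

det(H - λI) = (-23 - λ)(31 - λ) - (12)·(-60) = λ^2 - 8λ + 7.
This factors as (λ - 1)·(λ - 7) = 0.
Eigenvalues: 1, 7.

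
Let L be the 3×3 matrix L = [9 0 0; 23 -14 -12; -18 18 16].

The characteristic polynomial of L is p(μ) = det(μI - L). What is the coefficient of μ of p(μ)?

10

p(μ) = μ^3 - 11μ^2 + 10μ + 72.
The coefficient of μ is 10.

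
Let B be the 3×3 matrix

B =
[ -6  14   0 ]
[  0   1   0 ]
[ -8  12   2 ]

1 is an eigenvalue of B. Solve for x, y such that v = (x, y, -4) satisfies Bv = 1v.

-2, -1

We need (B - 1I)v = 0.
B - 1I = [[-7, 14, 0], [0, 0, 0], [-8, 12, 1]].
Row 1: (-7)·x + (14)·y + (0)·-4 = 0
Row 2: (0)·x + (0)·y + (0)·-4 = 0
Row 3: (-8)·x + (12)·y + (1)·-4 = 0
Solving gives x = -2, y = -1.
Check: B·(-2, -1, -4) = (-2, -1, -4) = 1·(-2, -1, -4).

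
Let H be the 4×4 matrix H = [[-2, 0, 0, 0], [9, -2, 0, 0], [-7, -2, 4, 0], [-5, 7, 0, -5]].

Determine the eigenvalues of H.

H is lower triangular, so its eigenvalues are the diagonal entries.
Diagonal: -2, -2, 4, -5.

-5, -2, -2, 4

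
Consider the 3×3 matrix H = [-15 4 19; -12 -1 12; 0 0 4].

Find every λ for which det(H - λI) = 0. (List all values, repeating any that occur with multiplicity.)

The characteristic polynomial is p(λ) = det(λI - H).
Expanding along the first row, p(λ) = λ^3 + 12λ^2 - λ - 252.
Try λ = -7: p(-7) = 0, so -7 is a root.
Dividing by (λ + 7) leaves λ^2 + 5λ - 36.
The quadratic factors as (λ + 9)·(λ - 4).
Eigenvalues: -9, -7, 4.

-9, -7, 4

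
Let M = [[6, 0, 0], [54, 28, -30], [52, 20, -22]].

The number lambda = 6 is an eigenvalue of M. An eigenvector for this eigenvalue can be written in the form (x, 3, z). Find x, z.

We need (M - 6I)v = 0.
M - 6I = [[0, 0, 0], [54, 22, -30], [52, 20, -28]].
Row 1: (0)·x + (0)·3 + (0)·z = 0
Row 2: (54)·x + (22)·3 + (-30)·z = 0
Row 3: (52)·x + (20)·3 + (-28)·z = 0
Solving gives x = 1, z = 4.
Check: M·(1, 3, 4) = (6, 18, 24) = 6·(1, 3, 4).

1, 4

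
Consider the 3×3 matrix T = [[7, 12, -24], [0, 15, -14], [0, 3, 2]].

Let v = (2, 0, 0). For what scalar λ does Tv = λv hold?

Compute Tv: T·(2, 0, 0) = (14, 0, 0).
Since Tv = λv, compare component 1: 14 = λ·2, so λ = 7.

7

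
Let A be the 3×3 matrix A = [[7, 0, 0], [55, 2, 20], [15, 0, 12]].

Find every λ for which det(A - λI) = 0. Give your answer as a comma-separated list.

2, 7, 12

Compute the characteristic polynomial p(lambda) = det(lambda·I - A).
Cofactor expansion gives p(lambda) = lambda^3 - 21·lambda^2 + 122·lambda - 168.
Rational-root test: lambda = 2 gives p(2) = 0.
Factor out (lambda - 2): p(lambda) = (lambda - 2)·(lambda^2 - 19·lambda + 84).
The quadratic factors as (lambda - 7)·(lambda - 12).
Eigenvalues: 2, 7, 12.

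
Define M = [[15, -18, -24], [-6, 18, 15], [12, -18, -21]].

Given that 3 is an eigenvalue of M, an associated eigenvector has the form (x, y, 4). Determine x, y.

5, -2

We need (M - 3I)v = 0.
M - 3I = [[12, -18, -24], [-6, 15, 15], [12, -18, -24]].
Row 1: (12)·x + (-18)·y + (-24)·4 = 0
Row 2: (-6)·x + (15)·y + (15)·4 = 0
Row 3: (12)·x + (-18)·y + (-24)·4 = 0
Solving gives x = 5, y = -2.
Check: M·(5, -2, 4) = (15, -6, 12) = 3·(5, -2, 4).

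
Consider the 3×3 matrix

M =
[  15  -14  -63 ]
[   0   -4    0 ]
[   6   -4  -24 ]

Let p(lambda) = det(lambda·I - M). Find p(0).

p(0) = det(0·I − M) = det(−M) = (−1)^3·det(M).
det(M) = -72, so p(0) = 72.

72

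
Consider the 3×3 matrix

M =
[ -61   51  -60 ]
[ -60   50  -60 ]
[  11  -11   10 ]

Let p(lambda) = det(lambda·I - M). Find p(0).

p(0) = det(0·I − M) = det(−M) = (−1)^3·det(M).
det(M) = 100, so p(0) = -100.

-100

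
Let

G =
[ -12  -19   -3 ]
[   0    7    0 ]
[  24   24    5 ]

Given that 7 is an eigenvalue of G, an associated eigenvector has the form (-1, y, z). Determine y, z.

We need (G - 7I)v = 0.
G - 7I = [[-19, -19, -3], [0, 0, 0], [24, 24, -2]].
Row 1: (-19)·-1 + (-19)·y + (-3)·z = 0
Row 2: (0)·-1 + (0)·y + (0)·z = 0
Row 3: (24)·-1 + (24)·y + (-2)·z = 0
Solving gives y = 1, z = 0.
Check: G·(-1, 1, 0) = (-7, 7, 0) = 7·(-1, 1, 0).

1, 0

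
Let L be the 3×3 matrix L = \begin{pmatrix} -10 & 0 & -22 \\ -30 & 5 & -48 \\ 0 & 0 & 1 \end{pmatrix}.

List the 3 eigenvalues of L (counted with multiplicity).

-10, 1, 5

The characteristic polynomial is p(s) = det(sI - L).
Expanding along the first row, p(s) = s^3 + 4s^2 - 55s + 50.
Try s = -10: p(-10) = 0, so -10 is a root.
Factor out (s + 10): p(s) = (s + 10)·(s^2 - 6s + 5).
The quadratic factors as (s - 1)·(s - 5).
Eigenvalues: -10, 1, 5.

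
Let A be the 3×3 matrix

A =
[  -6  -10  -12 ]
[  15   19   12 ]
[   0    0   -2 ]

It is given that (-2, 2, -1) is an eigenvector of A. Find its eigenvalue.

-2

Compute Av: A·(-2, 2, -1) = (4, -4, 2).
Since Av = λv, compare component 1: 4 = λ·-2, so λ = -2.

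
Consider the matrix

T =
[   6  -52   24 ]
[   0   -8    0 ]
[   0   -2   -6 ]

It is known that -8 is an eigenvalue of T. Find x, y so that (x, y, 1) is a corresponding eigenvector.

2, 1

We need (T + 8I)v = 0.
T + 8I = [[14, -52, 24], [0, 0, 0], [0, -2, 2]].
Row 1: (14)·x + (-52)·y + (24)·1 = 0
Row 2: (0)·x + (0)·y + (0)·1 = 0
Row 3: (0)·x + (-2)·y + (2)·1 = 0
Solving gives x = 2, y = 1.
Check: T·(2, 1, 1) = (-16, -8, -8) = -8·(2, 1, 1).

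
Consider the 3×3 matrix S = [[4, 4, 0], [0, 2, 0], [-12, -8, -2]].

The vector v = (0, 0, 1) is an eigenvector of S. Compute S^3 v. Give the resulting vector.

(0, 0, -8)

First find the eigenvalue: Sv = (0, 0, -2) = -2·(0, 0, 1), so λ = -2.
Then S^3 v = λ^3·v = (-2)^3·(0, 0, 1) = -8·(0, 0, 1) = (0, 0, -8).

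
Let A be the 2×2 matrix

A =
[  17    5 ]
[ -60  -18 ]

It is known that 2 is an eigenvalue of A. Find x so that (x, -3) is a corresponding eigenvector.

1

We need (A - 2I)v = 0.
A - 2I = [[15, 5], [-60, -20]].
Row 1: (15)·x + (5)·-3 = 0
Row 2: (-60)·x + (-20)·-3 = 0
Solving gives x = 1.
Check: A·(1, -3) = (2, -6) = 2·(1, -3).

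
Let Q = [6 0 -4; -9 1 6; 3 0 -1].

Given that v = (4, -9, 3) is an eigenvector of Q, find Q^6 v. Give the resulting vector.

First find the eigenvalue: Qv = (12, -27, 9) = 3·(4, -9, 3), so λ = 3.
Then Q^6 v = λ^6·v = 3^6·(4, -9, 3) = 729·(4, -9, 3) = (2916, -6561, 2187).

(2916, -6561, 2187)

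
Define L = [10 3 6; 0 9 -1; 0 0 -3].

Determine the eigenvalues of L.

-3, 9, 10

L is upper triangular, so its eigenvalues are the diagonal entries.
Diagonal: 10, 9, -3.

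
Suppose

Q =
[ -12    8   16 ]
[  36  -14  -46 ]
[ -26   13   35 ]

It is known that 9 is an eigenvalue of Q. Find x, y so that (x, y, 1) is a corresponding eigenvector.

0, -2

We need (Q - 9I)v = 0.
Q - 9I = [[-21, 8, 16], [36, -23, -46], [-26, 13, 26]].
Row 1: (-21)·x + (8)·y + (16)·1 = 0
Row 2: (36)·x + (-23)·y + (-46)·1 = 0
Row 3: (-26)·x + (13)·y + (26)·1 = 0
Solving gives x = 0, y = -2.
Check: Q·(0, -2, 1) = (0, -18, 9) = 9·(0, -2, 1).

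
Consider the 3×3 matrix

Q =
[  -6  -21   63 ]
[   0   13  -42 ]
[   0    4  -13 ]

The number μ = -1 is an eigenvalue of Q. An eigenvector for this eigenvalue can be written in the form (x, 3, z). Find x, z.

0, 1

We need (Q + 1I)v = 0.
Q + 1I = [[-5, -21, 63], [0, 14, -42], [0, 4, -12]].
Row 1: (-5)·x + (-21)·3 + (63)·z = 0
Row 2: (0)·x + (14)·3 + (-42)·z = 0
Row 3: (0)·x + (4)·3 + (-12)·z = 0
Solving gives x = 0, z = 1.
Check: Q·(0, 3, 1) = (0, -3, -1) = -1·(0, 3, 1).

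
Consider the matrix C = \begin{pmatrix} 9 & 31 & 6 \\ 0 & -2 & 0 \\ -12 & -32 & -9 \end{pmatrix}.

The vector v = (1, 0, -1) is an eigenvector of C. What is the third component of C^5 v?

First find the eigenvalue: Cv = (3, 0, -3) = 3·(1, 0, -1), so λ = 3.
Then C^5 v = λ^5·v = 3^5·(1, 0, -1) = 243·(1, 0, -1) = (243, 0, -243).

-243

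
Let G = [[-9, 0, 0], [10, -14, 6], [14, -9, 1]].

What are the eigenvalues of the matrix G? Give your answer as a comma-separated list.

The characteristic polynomial is p(lambda) = det(lambda·I - G).
Expanding the 3×3 determinant: p(lambda) = lambda^3 + 22·lambda^2 + 157·lambda + 360.
Rational-root test: lambda = -8 gives p(-8) = 0.
Dividing by (lambda + 8) leaves lambda^2 + 14·lambda + 45.
The quadratic factors as (lambda + 9)·(lambda + 5).
Eigenvalues: -9, -8, -5.

-9, -8, -5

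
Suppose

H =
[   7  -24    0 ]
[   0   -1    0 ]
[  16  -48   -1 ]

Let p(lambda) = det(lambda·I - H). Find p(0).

p(0) = det(0·I − H) = det(−H) = (−1)^3·det(H).
det(H) = 7, so p(0) = -7.

-7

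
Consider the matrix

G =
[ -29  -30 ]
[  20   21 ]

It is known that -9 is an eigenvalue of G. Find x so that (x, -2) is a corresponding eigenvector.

We need (G + 9I)v = 0.
G + 9I = [[-20, -30], [20, 30]].
Row 1: (-20)·x + (-30)·-2 = 0
Row 2: (20)·x + (30)·-2 = 0
Solving gives x = 3.
Check: G·(3, -2) = (-27, 18) = -9·(3, -2).

3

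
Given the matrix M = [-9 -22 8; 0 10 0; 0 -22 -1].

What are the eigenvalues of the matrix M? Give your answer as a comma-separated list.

The characteristic polynomial is p(r) = det(rI - M).
Expanding along the first row, p(r) = r^3 - 91r - 90.
Rational-root test: r = -1 gives p(-1) = 0.
Factor out (r + 1): p(r) = (r + 1)·(r^2 - r - 90).
The quadratic factors as (r + 9)·(r - 10).
Eigenvalues: -9, -1, 10.

-9, -1, 10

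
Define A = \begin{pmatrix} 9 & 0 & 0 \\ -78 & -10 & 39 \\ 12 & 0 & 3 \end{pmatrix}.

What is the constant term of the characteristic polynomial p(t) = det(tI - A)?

270

p(0) = det(0·I − A) = det(−A) = (−1)^3·det(A).
det(A) = -270, so p(0) = 270.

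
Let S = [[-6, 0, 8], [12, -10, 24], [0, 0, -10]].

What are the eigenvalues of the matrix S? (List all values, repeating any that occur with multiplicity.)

-10, -10, -6

The characteristic polynomial is p(r) = det(rI - S).
Cofactor expansion gives p(r) = r^3 + 26r^2 + 220r + 600.
Try r = -10: p(-10) = 0, so -10 is a root.
Factor out (r + 10): p(r) = (r + 10)·(r^2 + 16r + 60).
The quadratic factors as (r + 10)·(r + 6).
Eigenvalues: -10, -10, -6.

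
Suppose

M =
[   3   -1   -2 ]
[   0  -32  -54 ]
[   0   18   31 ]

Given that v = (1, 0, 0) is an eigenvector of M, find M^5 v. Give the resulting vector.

(243, 0, 0)

First find the eigenvalue: Mv = (3, 0, 0) = 3·(1, 0, 0), so λ = 3.
Then M^5 v = λ^5·v = 3^5·(1, 0, 0) = 243·(1, 0, 0) = (243, 0, 0).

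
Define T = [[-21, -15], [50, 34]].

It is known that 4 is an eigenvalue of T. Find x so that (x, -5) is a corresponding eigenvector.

We need (T - 4I)v = 0.
T - 4I = [[-25, -15], [50, 30]].
Row 1: (-25)·x + (-15)·-5 = 0
Row 2: (50)·x + (30)·-5 = 0
Solving gives x = 3.
Check: T·(3, -5) = (12, -20) = 4·(3, -5).

3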